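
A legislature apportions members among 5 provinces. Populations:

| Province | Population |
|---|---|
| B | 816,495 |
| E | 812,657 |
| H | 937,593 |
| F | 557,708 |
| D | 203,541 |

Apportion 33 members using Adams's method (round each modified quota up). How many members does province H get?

Standard divisor 3327994/33 ≈ 100848.303; standard quotas: B 8.096, E 8.058, H 9.297, F 5.530, D 2.018.
Rounding up gives 9, 9, 10, 6, 3 = 37 seats, so the divisor must be adjusted.
With modified divisor 107900: modified quotas B 7.567, E 7.532, H 8.689, F 5.169, D 1.886.
Rounding up: B 8, E 8, H 9, F 6, D 2 (total 33).
H receives 9.

9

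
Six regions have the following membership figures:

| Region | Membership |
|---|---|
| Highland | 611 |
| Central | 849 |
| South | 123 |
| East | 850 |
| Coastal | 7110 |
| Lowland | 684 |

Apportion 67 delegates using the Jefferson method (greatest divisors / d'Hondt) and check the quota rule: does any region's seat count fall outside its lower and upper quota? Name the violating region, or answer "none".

Standard quotas: Highland 4.003, Central 5.562, South 0.806, East 5.569, Coastal 46.580, Lowland 4.481.
Jefferson allocation: Highland 4, Central 5, South 0, East 5, Coastal 49, Lowland 4.
Coastal has quota 46.580 (lower 46, upper 47) but receives 49 — outside the quota interval.

Coastal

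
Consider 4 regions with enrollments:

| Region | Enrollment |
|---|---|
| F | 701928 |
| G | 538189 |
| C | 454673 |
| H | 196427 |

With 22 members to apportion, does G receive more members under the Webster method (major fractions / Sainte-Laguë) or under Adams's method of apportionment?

Webster: F 8, G 7, C 5, H 2.
Adams: F 8, G 6, C 5, H 3.
G gets 7 under Webster and 6 under Adams.

Webster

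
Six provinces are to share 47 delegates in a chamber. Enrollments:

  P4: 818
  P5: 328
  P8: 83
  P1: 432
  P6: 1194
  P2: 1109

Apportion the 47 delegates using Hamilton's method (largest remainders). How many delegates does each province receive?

P4 10, P5 4, P8 1, P1 5, P6 14, P2 13

The standard divisor is 3964/47 ≈ 84.34.
Standard quotas: P4 9.699, P5 3.889, P8 0.984, P1 5.122, P6 14.157, P2 13.149.
Lower quotas: P4 9, P5 3, P8 0, P1 5, P6 14, P2 13 (sum 44, leaving 3 seats).
Remainders in descending order: P8 0.984, P5 0.889, P4 0.699, P6 0.157, P2 0.149, P1 0.122.
The surplus seats go to P8, P5, P4.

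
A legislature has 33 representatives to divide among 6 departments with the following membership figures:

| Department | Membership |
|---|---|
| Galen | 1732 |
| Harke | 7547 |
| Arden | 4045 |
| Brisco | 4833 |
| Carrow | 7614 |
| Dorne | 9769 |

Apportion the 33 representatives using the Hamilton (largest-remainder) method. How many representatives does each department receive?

The standard divisor is 35540/33 ≈ 1076.97.
Standard quotas: Galen 1.6082, Harke 7.0076, Arden 3.7559, Brisco 4.4876, Carrow 7.0698, Dorne 9.0708.
Lower quotas: Galen 1, Harke 7, Arden 3, Brisco 4, Carrow 7, Dorne 9 (sum 31, leaving 2 seats).
Remainders in descending order: Arden 0.7559, Galen 0.6082, Brisco 0.4876, Dorne 0.0708, Carrow 0.0698, Harke 0.0076.
The surplus seats go to Arden, Galen.

Galen 2, Harke 7, Arden 4, Brisco 4, Carrow 7, Dorne 9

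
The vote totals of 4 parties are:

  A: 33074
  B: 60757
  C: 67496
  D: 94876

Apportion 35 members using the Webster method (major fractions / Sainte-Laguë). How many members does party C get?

Standard divisor 256203/35 ≈ 7320.086; standard quotas: A 4.518, B 8.300, C 9.221, D 12.961.
Rounding to the nearest integer gives A 5, B 8, C 9, D 13 — total 35, matching the house size, so no adjustment is needed.
C receives 9.

9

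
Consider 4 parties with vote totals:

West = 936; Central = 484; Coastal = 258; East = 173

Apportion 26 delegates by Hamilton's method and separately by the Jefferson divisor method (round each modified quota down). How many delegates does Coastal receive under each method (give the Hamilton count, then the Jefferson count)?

4 and 3

Hamilton: West 13, Central 7, Coastal 4, East 2.
Jefferson: West 14, Central 7, Coastal 3, East 2.
Coastal gets 4 under Hamilton and 3 under Jefferson.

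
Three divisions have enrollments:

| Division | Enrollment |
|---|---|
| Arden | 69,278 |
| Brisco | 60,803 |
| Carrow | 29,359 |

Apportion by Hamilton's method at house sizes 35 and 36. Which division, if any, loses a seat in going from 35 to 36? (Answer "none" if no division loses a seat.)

Carrow

At 35 seats: Arden 15, Brisco 13, Carrow 7.
At 36 seats: Arden 16, Brisco 14, Carrow 6.
Carrow drops from 7 to 6.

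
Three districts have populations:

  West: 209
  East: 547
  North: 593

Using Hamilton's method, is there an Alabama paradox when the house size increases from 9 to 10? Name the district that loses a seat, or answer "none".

none

At 9 seats: West 1, East 4, North 4.
At 10 seats: West 2, East 4, North 4.
No district's allocation decreased.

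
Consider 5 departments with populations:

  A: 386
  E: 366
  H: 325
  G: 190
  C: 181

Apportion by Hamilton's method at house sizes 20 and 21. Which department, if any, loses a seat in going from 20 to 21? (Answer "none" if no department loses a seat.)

none

At 20 seats: A 5, E 5, H 4, G 3, C 3.
At 21 seats: A 5, E 5, H 5, G 3, C 3.
No department's allocation decreased.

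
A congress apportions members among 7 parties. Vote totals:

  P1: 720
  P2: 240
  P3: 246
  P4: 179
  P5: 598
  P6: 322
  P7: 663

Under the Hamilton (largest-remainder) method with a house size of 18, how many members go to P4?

1

The standard divisor is 2968/18 ≈ 164.889.
Standard quotas: P1 4.367, P2 1.456, P3 1.492, P4 1.086, P5 3.627, P6 1.953, P7 4.021.
Lower quotas: P1 4, P2 1, P3 1, P4 1, P5 3, P6 1, P7 4 (sum 15, leaving 3 seats).
Remainders in descending order: P6 0.953, P5 0.627, P3 0.492, P2 0.456, P1 0.367, P4 0.086, P7 0.021.
Largest remainders: P6, P5, P3 receive the extra seats.
P4 receives 1.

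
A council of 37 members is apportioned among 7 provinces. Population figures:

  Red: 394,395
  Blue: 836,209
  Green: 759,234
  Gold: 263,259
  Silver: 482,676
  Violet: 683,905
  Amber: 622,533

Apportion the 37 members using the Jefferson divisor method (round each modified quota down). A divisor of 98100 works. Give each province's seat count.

Red=4, Blue=8, Green=7, Gold=2, Silver=4, Violet=6, Amber=6

With modified divisor 98100: modified quotas Red 4.020, Blue 8.524, Green 7.739, Gold 2.684, Silver 4.920, Violet 6.972, Amber 6.346.
Rounding down: Red 4, Blue 8, Green 7, Gold 2, Silver 4, Violet 6, Amber 6 (total 37).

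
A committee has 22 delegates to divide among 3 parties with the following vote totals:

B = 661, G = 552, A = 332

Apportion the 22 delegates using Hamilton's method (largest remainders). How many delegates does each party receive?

Standard divisor: 1545 ÷ 22 ≈ 70.227.
Standard quotas: B 9.412, G 7.860, A 4.728.
Lower quotas: B 9, G 7, A 4 (sum 20, leaving 2 seats).
Remainders in descending order: G 0.860, A 0.728, B 0.412.
Largest remainders: G, A receive the extra seats.

B: 9, G: 8, A: 5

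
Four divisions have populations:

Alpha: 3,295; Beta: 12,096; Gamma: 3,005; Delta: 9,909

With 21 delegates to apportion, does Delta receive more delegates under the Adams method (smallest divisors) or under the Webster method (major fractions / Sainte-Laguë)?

Adams: Alpha 3, Beta 9, Gamma 2, Delta 7.
Webster: Alpha 2, Beta 9, Gamma 2, Delta 8.
Delta gets 7 under Adams and 8 under Webster.

Webster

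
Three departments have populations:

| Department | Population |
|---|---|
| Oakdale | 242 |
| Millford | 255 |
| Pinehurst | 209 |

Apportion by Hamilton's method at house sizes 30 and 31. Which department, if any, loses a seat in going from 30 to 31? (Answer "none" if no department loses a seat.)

At 30 seats: Oakdale 10, Millford 11, Pinehurst 9.
At 31 seats: Oakdale 11, Millford 11, Pinehurst 9.
No department's allocation decreased.

none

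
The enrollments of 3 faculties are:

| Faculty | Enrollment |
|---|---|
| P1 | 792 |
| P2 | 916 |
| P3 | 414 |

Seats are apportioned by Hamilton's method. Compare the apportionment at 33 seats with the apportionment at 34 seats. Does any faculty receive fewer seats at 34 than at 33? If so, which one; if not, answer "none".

At 33 seats: P1 12, P2 14, P3 7.
At 34 seats: P1 13, P2 15, P3 6.
P3 drops from 7 to 6.

P3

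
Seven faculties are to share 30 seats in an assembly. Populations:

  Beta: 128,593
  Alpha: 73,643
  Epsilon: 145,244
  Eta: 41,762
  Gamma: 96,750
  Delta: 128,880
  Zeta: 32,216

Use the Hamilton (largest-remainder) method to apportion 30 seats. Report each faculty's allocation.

Standard divisor: 647088 ÷ 30 ≈ 21569.6.
Standard quotas: Beta 5.9618, Alpha 3.4142, Epsilon 6.7337, Eta 1.9362, Gamma 4.4855, Delta 5.9751, Zeta 1.4936.
Lower quotas: Beta 5, Alpha 3, Epsilon 6, Eta 1, Gamma 4, Delta 5, Zeta 1 (sum 25, leaving 5 seats).
Remainders in descending order: Delta 0.9751, Beta 0.9618, Eta 0.9362, Epsilon 0.7337, Zeta 0.4936, Gamma 0.4855, Alpha 0.4142.
Largest remainders: Delta, Beta, Eta, Epsilon, Zeta receive the extra seats.

Beta 6, Alpha 3, Epsilon 7, Eta 2, Gamma 4, Delta 6, Zeta 2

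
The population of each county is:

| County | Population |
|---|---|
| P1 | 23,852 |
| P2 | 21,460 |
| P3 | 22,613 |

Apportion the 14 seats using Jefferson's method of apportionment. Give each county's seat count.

Standard divisor 67925/14 ≈ 4851.786; standard quotas: P1 4.916, P2 4.423, P3 4.661.
Rounding down gives 4, 4, 4 = 12 seats, so the divisor must be adjusted.
With modified divisor 4400: modified quotas P1 5.421, P2 4.877, P3 5.139.
Rounding down: P1 5, P2 4, P3 5 (total 14).

P1 5, P2 4, P3 5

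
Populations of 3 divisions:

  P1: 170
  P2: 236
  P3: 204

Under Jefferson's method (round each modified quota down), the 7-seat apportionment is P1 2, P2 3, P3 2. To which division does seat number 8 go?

Priority for the next seat is population ÷ (current seats + 1).
Priorities: P1 56.667, P2 59.000, P3 68.000.
Highest priority: P3.

P3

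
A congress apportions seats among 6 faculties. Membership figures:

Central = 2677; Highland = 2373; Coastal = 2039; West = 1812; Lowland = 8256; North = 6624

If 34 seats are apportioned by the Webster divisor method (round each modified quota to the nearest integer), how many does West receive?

Standard divisor 23781/34 ≈ 699.441; standard quotas: Central 3.827, Highland 3.393, Coastal 2.915, West 2.591, Lowland 11.804, North 9.470.
Rounding to the nearest integer gives Central 4, Highland 3, Coastal 3, West 3, Lowland 12, North 9 — total 34, matching the house size, so no adjustment is needed.
West receives 3.

3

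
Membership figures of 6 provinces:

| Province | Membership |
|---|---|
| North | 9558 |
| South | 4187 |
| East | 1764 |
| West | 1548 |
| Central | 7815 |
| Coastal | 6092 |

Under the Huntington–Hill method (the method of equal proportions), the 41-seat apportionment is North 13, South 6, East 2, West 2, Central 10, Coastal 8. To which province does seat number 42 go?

Priority for the next seat is population ÷ (√(s·(s+1))).
Priorities: North 708.486, South 646.068, East 720.150, West 631.968, Central 745.131, Coastal 717.949.
Highest priority: Central.

Central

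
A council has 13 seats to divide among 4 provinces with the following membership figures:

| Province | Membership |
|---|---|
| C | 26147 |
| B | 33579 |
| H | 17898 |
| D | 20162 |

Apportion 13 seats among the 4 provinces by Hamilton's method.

C 4, B 4, H 2, D 3

Total 97786; standard divisor 97786/13 = 7522.
Standard quotas: C 3.4761, B 4.4641, H 2.3794, D 2.6804.
Lower quotas: C 3, B 4, H 2, D 2 (sum 11, leaving 2 seats).
Remainders in descending order: D 0.6804, C 0.4761, B 0.4641, H 0.3794.
The surplus seats go to D, C.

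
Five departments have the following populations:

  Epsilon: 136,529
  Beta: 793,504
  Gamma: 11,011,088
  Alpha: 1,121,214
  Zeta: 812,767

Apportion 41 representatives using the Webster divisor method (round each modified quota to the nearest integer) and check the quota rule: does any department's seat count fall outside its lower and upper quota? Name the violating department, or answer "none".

Standard quotas: Epsilon 0.403, Beta 2.345, Gamma 32.537, Alpha 3.313, Zeta 2.402.
Webster allocation: Epsilon 0, Beta 2, Gamma 34, Alpha 3, Zeta 2.
Gamma has quota 32.537 (lower 32, upper 33) but receives 34 — outside the quota interval.

Gamma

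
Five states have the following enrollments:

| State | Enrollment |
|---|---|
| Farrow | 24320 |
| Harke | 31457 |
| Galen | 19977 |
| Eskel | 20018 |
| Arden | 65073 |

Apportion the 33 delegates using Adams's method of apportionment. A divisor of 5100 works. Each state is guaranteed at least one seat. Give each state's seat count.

Farrow 5, Harke 7, Galen 4, Eskel 4, Arden 13

With modified divisor 5100: modified quotas Farrow 4.769, Harke 6.168, Galen 3.917, Eskel 3.925, Arden 12.759.
Rounding up: Farrow 5, Harke 7, Galen 4, Eskel 4, Arden 13 (total 33).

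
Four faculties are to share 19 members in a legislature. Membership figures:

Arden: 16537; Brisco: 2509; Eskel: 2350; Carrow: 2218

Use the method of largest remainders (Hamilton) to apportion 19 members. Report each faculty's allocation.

Total 23614; standard divisor 23614/19 ≈ 1242.842.
Standard quotas: Arden 13.3058, Brisco 2.0188, Eskel 1.8908, Carrow 1.7846.
Lower quotas: Arden 13, Brisco 2, Eskel 1, Carrow 1 (sum 17, leaving 2 seats).
Remainders in descending order: Eskel 0.8908, Carrow 0.7846, Arden 0.3058, Brisco 0.0188.
Largest remainders: Eskel, Carrow receive the extra seats.

Arden=13, Brisco=2, Eskel=2, Carrow=2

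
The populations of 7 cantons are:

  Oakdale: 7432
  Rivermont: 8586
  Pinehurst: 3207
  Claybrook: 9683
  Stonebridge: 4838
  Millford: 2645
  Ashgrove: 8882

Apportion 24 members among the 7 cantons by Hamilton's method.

Standard divisor: 45273 ÷ 24 ≈ 1886.375.
Standard quotas: Oakdale 3.9398, Rivermont 4.5516, Pinehurst 1.7001, Claybrook 5.1331, Stonebridge 2.5647, Millford 1.4022, Ashgrove 4.7085.
Lower quotas: Oakdale 3, Rivermont 4, Pinehurst 1, Claybrook 5, Stonebridge 2, Millford 1, Ashgrove 4 (sum 20, leaving 4 seats).
Remainders in descending order: Oakdale 0.9398, Ashgrove 0.7085, Pinehurst 0.7001, Stonebridge 0.5647, Rivermont 0.5516, Millford 0.4022, Claybrook 0.1331.
The surplus seats go to Oakdale, Ashgrove, Pinehurst, Stonebridge.

Oakdale: 4, Rivermont: 4, Pinehurst: 2, Claybrook: 5, Stonebridge: 3, Millford: 1, Ashgrove: 5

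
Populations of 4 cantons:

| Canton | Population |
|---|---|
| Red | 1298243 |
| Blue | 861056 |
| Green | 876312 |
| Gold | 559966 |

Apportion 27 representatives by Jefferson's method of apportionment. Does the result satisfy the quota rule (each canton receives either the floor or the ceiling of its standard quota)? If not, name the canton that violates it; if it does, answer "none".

Standard quotas: Red 9.749, Blue 6.466, Green 6.580, Gold 4.205.
Jefferson allocation: Red 10, Blue 6, Green 7, Gold 4.
Every allocation lies between the lower and upper quota.

none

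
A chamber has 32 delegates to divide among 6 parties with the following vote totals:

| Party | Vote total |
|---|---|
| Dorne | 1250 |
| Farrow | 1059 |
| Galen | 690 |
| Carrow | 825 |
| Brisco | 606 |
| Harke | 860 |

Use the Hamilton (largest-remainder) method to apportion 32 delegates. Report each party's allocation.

Dorne=8, Farrow=6, Galen=4, Carrow=5, Brisco=4, Harke=5

Total 5290; standard divisor 5290/32 ≈ 165.312.
Standard quotas: Dorne 7.561, Farrow 6.406, Galen 4.174, Carrow 4.991, Brisco 3.666, Harke 5.202.
Lower quotas: Dorne 7, Farrow 6, Galen 4, Carrow 4, Brisco 3, Harke 5 (sum 29, leaving 3 seats).
Remainders in descending order: Carrow 0.991, Brisco 0.666, Dorne 0.561, Farrow 0.406, Harke 0.202, Galen 0.174.
The surplus seats go to Carrow, Brisco, Dorne.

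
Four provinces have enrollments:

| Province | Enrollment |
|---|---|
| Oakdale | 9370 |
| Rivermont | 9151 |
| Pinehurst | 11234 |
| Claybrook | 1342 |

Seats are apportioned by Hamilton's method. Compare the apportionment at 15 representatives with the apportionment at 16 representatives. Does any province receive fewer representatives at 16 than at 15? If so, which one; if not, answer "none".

Claybrook

At 15 seats: Oakdale 5, Rivermont 4, Pinehurst 5, Claybrook 1.
At 16 seats: Oakdale 5, Rivermont 5, Pinehurst 6, Claybrook 0.
Claybrook drops from 1 to 0.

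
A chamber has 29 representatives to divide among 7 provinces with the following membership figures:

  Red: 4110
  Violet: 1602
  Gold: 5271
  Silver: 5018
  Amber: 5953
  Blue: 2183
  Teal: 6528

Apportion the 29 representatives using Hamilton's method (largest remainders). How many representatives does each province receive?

Red 4; Violet 1; Gold 5; Silver 5; Amber 6; Blue 2; Teal 6

The standard divisor is 30665/29 ≈ 1057.414.
Standard quotas: Red 3.8868, Violet 1.5150, Gold 4.9848, Silver 4.7455, Amber 5.6298, Blue 2.0645, Teal 6.1736.
Lower quotas: Red 3, Violet 1, Gold 4, Silver 4, Amber 5, Blue 2, Teal 6 (sum 25, leaving 4 seats).
Remainders in descending order: Gold 0.9848, Red 0.8868, Silver 0.7455, Amber 0.6298, Violet 0.5150, Teal 0.1736, Blue 0.0645.
Largest remainders: Gold, Red, Silver, Amber receive the extra seats.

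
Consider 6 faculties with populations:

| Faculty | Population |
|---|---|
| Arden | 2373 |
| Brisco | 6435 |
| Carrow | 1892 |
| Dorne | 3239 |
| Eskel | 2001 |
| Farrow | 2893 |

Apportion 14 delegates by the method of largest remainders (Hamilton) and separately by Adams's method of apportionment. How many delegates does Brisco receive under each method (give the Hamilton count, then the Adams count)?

Hamilton: Arden 2, Brisco 5, Carrow 1, Dorne 2, Eskel 2, Farrow 2.
Adams: Arden 2, Brisco 4, Carrow 2, Dorne 2, Eskel 2, Farrow 2.
Brisco gets 5 under Hamilton and 4 under Adams.

5 and 4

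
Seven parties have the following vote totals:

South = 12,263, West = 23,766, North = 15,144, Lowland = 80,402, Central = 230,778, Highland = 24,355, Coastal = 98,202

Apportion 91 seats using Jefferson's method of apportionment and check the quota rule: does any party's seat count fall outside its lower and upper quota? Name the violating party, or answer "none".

Standard quotas: South 2.301, West 4.460, North 2.842, Lowland 15.089, Central 43.309, Highland 4.571, Coastal 18.429.
Jefferson allocation: South 2, West 4, North 2, Lowland 15, Central 45, Highland 4, Coastal 19.
Central has quota 43.309 (lower 43, upper 44) but receives 45 — outside the quota interval.

Central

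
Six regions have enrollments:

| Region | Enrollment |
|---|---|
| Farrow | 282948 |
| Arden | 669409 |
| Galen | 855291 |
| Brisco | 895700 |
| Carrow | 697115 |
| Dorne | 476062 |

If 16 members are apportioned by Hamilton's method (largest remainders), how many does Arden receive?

3

Standard divisor: 3876525 ÷ 16 ≈ 242282.812.
Standard quotas: Farrow 1.1678, Arden 2.7629, Galen 3.5301, Brisco 3.6969, Carrow 2.8773, Dorne 1.9649.
Lower quotas: Farrow 1, Arden 2, Galen 3, Brisco 3, Carrow 2, Dorne 1 (sum 12, leaving 4 seats).
Remainders in descending order: Dorne 0.9649, Carrow 0.8773, Arden 0.7629, Brisco 0.6969, Galen 0.5301, Farrow 0.1678.
Largest remainders: Dorne, Carrow, Arden, Brisco receive the extra seats.
Arden receives 3.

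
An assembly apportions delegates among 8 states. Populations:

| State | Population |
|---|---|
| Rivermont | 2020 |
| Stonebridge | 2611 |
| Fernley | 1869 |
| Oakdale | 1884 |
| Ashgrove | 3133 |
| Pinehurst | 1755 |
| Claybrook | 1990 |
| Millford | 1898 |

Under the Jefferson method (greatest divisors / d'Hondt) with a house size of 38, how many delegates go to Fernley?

4

Standard divisor 17160/38 ≈ 451.579; standard quotas: Rivermont 4.473, Stonebridge 5.782, Fernley 4.139, Oakdale 4.172, Ashgrove 6.938, Pinehurst 3.886, Claybrook 4.407, Millford 4.203.
Rounding down gives 4, 5, 4, 4, 6, 3, 4, 4 = 34 seats, so the divisor must be adjusted.
With modified divisor 400: modified quotas Rivermont 5.050, Stonebridge 6.527, Fernley 4.673, Oakdale 4.710, Ashgrove 7.832, Pinehurst 4.388, Claybrook 4.975, Millford 4.745.
Rounding down: Rivermont 5, Stonebridge 6, Fernley 4, Oakdale 4, Ashgrove 7, Pinehurst 4, Claybrook 4, Millford 4 (total 38).
Fernley receives 4.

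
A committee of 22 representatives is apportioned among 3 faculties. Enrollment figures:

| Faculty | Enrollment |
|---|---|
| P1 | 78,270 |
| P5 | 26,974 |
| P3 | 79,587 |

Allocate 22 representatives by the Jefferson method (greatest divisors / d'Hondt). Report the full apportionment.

Standard divisor 184831/22 ≈ 8401.409; standard quotas: P1 9.316, P5 3.211, P3 9.473.
Rounding down gives 9, 3, 9 = 21 seats, so the divisor must be adjusted.
With modified divisor 7900: modified quotas P1 9.908, P5 3.414, P3 10.074.
Rounding down: P1 9, P5 3, P3 10 (total 22).

P1 9, P5 3, P3 10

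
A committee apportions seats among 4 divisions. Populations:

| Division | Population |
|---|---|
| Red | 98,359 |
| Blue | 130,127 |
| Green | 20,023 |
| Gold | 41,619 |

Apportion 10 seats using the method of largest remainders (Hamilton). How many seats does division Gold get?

1

Total 290128; standard divisor 290128/10 ≈ 29012.8.
Standard quotas: Red 3.3902, Blue 4.4852, Green 0.6901, Gold 1.4345.
Lower quotas: Red 3, Blue 4, Green 0, Gold 1 (sum 8, leaving 2 seats).
Remainders in descending order: Green 0.6901, Blue 0.4852, Gold 0.4345, Red 0.3902.
Largest remainders: Green, Blue receive the extra seats.
Gold receives 1.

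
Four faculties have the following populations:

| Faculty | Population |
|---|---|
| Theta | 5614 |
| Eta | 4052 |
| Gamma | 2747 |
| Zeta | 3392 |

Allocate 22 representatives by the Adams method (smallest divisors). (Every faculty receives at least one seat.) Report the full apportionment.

Standard divisor 15805/22 ≈ 718.409; standard quotas: Theta 7.814, Eta 5.640, Gamma 3.824, Zeta 4.722.
Rounding up gives 8, 6, 4, 5 = 23 seats, so the divisor must be adjusted.
With modified divisor 806: modified quotas Theta 6.965, Eta 5.027, Gamma 3.408, Zeta 4.208.
Rounding up: Theta 7, Eta 6, Gamma 4, Zeta 5 (total 22).

Theta=7, Eta=6, Gamma=4, Zeta=5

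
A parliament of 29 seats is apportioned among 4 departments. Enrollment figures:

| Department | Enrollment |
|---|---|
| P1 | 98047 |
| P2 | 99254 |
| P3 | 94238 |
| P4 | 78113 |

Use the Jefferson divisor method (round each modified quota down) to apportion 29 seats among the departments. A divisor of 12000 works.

With modified divisor 12000: modified quotas P1 8.171, P2 8.271, P3 7.853, P4 6.509.
Rounding down: P1 8, P2 8, P3 7, P4 6 (total 29).

P1 8, P2 8, P3 7, P4 6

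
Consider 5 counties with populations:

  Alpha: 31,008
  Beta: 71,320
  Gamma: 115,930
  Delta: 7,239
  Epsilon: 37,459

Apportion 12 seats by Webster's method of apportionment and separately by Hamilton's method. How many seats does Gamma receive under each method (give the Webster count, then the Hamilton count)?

Webster: Alpha 1, Beta 3, Gamma 6, Delta 0, Epsilon 2.
Hamilton: Alpha 2, Beta 3, Gamma 5, Delta 0, Epsilon 2.
Gamma gets 6 under Webster and 5 under Hamilton.

6 and 5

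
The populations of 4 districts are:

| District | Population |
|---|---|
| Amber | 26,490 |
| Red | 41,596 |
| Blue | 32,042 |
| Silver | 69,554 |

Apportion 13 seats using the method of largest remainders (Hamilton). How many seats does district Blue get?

The standard divisor is 169682/13 ≈ 13052.462.
Standard quotas: Amber 2.0295, Red 3.1868, Blue 2.4549, Silver 5.3288.
Lower quotas: Amber 2, Red 3, Blue 2, Silver 5 (sum 12, leaving 1 seat).
Remainders in descending order: Blue 0.4549, Silver 0.3288, Red 0.1868, Amber 0.0295.
The surplus seat goes to Blue.
Blue receives 3.

3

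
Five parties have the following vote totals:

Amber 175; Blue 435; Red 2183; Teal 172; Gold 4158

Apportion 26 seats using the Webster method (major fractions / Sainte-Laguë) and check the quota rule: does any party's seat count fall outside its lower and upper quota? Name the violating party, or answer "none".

Gold

Standard quotas: Amber 0.639, Blue 1.588, Red 7.968, Teal 0.628, Gold 15.177.
Webster allocation: Amber 1, Blue 2, Red 8, Teal 1, Gold 14.
Gold has quota 15.177 (lower 15, upper 16) but receives 14 — outside the quota interval.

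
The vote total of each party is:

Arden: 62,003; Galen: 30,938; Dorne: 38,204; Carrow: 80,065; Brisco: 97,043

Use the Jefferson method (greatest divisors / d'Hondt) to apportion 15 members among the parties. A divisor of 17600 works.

With modified divisor 17600: modified quotas Arden 3.523, Galen 1.758, Dorne 2.171, Carrow 4.549, Brisco 5.514.
Rounding down: Arden 3, Galen 1, Dorne 2, Carrow 4, Brisco 5 (total 15).

Arden 3; Galen 1; Dorne 2; Carrow 4; Brisco 5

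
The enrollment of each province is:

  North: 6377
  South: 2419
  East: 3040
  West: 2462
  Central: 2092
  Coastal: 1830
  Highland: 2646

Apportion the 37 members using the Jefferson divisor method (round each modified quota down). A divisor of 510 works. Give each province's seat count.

North 12, South 4, East 5, West 4, Central 4, Coastal 3, Highland 5

With modified divisor 510: modified quotas North 12.504, South 4.743, East 5.961, West 4.827, Central 4.102, Coastal 3.588, Highland 5.188.
Rounding down: North 12, South 4, East 5, West 4, Central 4, Coastal 3, Highland 5 (total 37).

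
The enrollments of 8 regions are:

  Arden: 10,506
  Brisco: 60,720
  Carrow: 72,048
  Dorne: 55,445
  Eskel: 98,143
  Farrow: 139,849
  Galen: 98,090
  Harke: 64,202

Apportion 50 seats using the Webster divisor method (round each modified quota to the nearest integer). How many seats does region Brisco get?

Standard divisor 599003/50 ≈ 11980.06; standard quotas: Arden 0.877, Brisco 5.068, Carrow 6.014, Dorne 4.628, Eskel 8.192, Farrow 11.673, Galen 8.188, Harke 5.359.
Rounding to the nearest integer gives Arden 1, Brisco 5, Carrow 6, Dorne 5, Eskel 8, Farrow 12, Galen 8, Harke 5 — total 50, matching the house size, so no adjustment is needed.
Brisco receives 5.

5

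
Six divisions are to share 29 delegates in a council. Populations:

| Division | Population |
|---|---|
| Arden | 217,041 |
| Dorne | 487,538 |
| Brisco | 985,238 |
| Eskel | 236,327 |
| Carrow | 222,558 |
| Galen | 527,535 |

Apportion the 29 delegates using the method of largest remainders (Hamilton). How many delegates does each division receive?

Arden: 2; Dorne: 5; Brisco: 11; Eskel: 3; Carrow: 2; Galen: 6

Standard divisor: 2676237 ÷ 29 ≈ 92284.034.
Standard quotas: Arden 2.3519, Dorne 5.2830, Brisco 10.6761, Eskel 2.5609, Carrow 2.4117, Galen 5.7164.
Lower quotas: Arden 2, Dorne 5, Brisco 10, Eskel 2, Carrow 2, Galen 5 (sum 26, leaving 3 seats).
Remainders in descending order: Galen 0.7164, Brisco 0.6761, Eskel 0.5609, Carrow 0.4117, Arden 0.3519, Dorne 0.2830.
Largest remainders: Galen, Brisco, Eskel receive the extra seats.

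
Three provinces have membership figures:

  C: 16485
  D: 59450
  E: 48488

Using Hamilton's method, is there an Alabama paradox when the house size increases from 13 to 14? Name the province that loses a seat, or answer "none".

At 13 seats: C 2, D 6, E 5.
At 14 seats: C 2, D 7, E 5.
No province's allocation decreased.

none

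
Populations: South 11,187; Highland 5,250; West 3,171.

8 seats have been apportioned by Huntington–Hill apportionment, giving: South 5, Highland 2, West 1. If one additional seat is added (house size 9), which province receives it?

Priority for the next seat is population ÷ (√(s·(s+1))).
Priorities: South 2042.457, Highland 2143.304, West 2242.236.
Highest priority: West.

West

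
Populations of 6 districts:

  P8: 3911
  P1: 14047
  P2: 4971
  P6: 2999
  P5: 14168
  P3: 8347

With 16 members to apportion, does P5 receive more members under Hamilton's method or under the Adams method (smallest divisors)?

Hamilton: P8 1, P1 4, P2 2, P6 1, P5 5, P3 3.
Adams: P8 2, P1 4, P2 2, P6 1, P5 4, P3 3.
P5 gets 5 under Hamilton and 4 under Adams.

Hamilton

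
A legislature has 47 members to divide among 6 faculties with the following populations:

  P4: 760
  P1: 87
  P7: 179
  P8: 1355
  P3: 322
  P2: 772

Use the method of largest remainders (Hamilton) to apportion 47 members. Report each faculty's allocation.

P4: 10, P1: 1, P7: 3, P8: 18, P3: 4, P2: 11

The standard divisor is 3475/47 ≈ 73.936.
Standard quotas: P4 10.279, P1 1.177, P7 2.421, P8 18.327, P3 4.355, P2 10.441.
Lower quotas: P4 10, P1 1, P7 2, P8 18, P3 4, P2 10 (sum 45, leaving 2 seats).
Remainders in descending order: P2 0.441, P7 0.421, P3 0.355, P8 0.327, P4 0.279, P1 0.177.
Largest remainders: P2, P7 receive the extra seats.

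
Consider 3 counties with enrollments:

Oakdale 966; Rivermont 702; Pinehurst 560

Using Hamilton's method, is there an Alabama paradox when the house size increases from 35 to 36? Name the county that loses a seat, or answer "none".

At 35 seats: Oakdale 15, Rivermont 11, Pinehurst 9.
At 36 seats: Oakdale 16, Rivermont 11, Pinehurst 9.
No county's allocation decreased.

none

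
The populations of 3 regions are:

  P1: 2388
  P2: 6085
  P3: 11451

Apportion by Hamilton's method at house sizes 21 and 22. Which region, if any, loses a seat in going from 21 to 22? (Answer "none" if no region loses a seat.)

P1

At 21 seats: P1 3, P2 6, P3 12.
At 22 seats: P1 2, P2 7, P3 13.
P1 drops from 3 to 2.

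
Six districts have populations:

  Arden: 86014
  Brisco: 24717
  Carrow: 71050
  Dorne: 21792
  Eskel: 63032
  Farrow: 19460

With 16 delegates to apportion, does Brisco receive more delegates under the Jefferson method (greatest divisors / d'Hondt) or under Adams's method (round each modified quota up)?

Adams

Jefferson: Arden 5, Brisco 1, Carrow 4, Dorne 1, Eskel 4, Farrow 1.
Adams: Arden 4, Brisco 2, Carrow 4, Dorne 2, Eskel 3, Farrow 1.
Brisco gets 1 under Jefferson and 2 under Adams.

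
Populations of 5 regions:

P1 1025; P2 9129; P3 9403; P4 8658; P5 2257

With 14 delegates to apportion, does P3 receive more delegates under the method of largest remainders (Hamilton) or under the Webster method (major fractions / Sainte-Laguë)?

Webster

Hamilton: P1 1, P2 4, P3 4, P4 4, P5 1.
Webster: P1 0, P2 4, P3 5, P4 4, P5 1.
P3 gets 4 under Hamilton and 5 under Webster.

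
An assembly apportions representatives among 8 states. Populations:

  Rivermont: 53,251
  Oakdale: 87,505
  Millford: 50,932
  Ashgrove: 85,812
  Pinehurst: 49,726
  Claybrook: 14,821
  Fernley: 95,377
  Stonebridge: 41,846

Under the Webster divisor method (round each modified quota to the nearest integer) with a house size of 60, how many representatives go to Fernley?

Standard divisor 479270/60 ≈ 7987.833; standard quotas: Rivermont 6.667, Oakdale 10.955, Millford 6.376, Ashgrove 10.743, Pinehurst 6.225, Claybrook 1.855, Fernley 11.940, Stonebridge 5.239.
Rounding to the nearest integer gives Rivermont 7, Oakdale 11, Millford 6, Ashgrove 11, Pinehurst 6, Claybrook 2, Fernley 12, Stonebridge 5 — total 60, matching the house size, so no adjustment is needed.
Fernley receives 12.

12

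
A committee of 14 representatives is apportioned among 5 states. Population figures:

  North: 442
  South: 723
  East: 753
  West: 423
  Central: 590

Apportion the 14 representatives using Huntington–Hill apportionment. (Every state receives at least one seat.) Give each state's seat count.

With divisor 213: modified quotas North 2.075, South 3.394, East 3.535, West 1.986, Central 2.770.
Geometric-mean thresholds: North √(2·3)=2.449, South √(3·4)=3.464, East √(3·4)=3.464, West √(1·2)=1.414, Central √(2·3)=2.449.
Each quota rounded against its threshold gives North 2, South 3, East 4, West 2, Central 3 (total 14).

North=2, South=3, East=4, West=2, Central=3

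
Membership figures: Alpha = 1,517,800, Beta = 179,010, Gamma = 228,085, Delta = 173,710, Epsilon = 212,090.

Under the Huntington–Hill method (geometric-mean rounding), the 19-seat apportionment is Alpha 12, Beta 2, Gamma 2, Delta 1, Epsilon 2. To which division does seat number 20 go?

Priority for the next seat is population ÷ (√(s·(s+1))).
Priorities: Alpha 121521.256, Beta 73080.526, Gamma 93115.311, Delta 122831.519, Epsilon 86585.380.
Highest priority: Delta.

Delta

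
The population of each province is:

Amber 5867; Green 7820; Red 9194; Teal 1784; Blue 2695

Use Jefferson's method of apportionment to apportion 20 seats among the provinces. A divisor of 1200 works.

Amber: 4; Green: 6; Red: 7; Teal: 1; Blue: 2

With modified divisor 1200: modified quotas Amber 4.889, Green 6.517, Red 7.662, Teal 1.487, Blue 2.246.
Rounding down: Amber 4, Green 6, Red 7, Teal 1, Blue 2 (total 20).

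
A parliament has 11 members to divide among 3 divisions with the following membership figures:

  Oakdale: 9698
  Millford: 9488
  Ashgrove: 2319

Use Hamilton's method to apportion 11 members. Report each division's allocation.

The standard divisor is 21505/11 = 1955.
Standard quotas: Oakdale 4.9606, Millford 4.8532, Ashgrove 1.1862.
Lower quotas: Oakdale 4, Millford 4, Ashgrove 1 (sum 9, leaving 2 seats).
Remainders in descending order: Oakdale 0.9606, Millford 0.8532, Ashgrove 0.1862.
Largest remainders: Oakdale, Millford receive the extra seats.

Oakdale 5, Millford 5, Ashgrove 1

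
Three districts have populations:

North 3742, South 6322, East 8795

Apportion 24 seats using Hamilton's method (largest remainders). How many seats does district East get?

11

Standard divisor: 18859 ÷ 24 ≈ 785.792.
Standard quotas: North 4.7621, South 8.0454, East 11.1925.
Lower quotas: North 4, South 8, East 11 (sum 23, leaving 1 seat).
Remainders in descending order: North 0.7621, East 0.1925, South 0.0454.
Largest remainder: North receives the extra seat.
East receives 11.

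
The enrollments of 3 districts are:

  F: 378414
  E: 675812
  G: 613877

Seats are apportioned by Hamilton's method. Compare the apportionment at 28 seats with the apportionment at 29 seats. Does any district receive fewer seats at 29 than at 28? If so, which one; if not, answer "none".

At 28 seats: F 7, E 11, G 10.
At 29 seats: F 6, E 12, G 11.
F drops from 7 to 6.

F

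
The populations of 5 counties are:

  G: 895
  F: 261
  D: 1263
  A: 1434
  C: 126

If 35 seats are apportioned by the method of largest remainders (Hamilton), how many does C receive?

1

Standard divisor: 3979 ÷ 35 ≈ 113.686.
Standard quotas: G 7.873, F 2.296, D 11.110, A 12.614, C 1.108.
Lower quotas: G 7, F 2, D 11, A 12, C 1 (sum 33, leaving 2 seats).
Remainders in descending order: G 0.873, A 0.614, F 0.296, D 0.110, C 0.108.
The surplus seats go to G, A.
C receives 1.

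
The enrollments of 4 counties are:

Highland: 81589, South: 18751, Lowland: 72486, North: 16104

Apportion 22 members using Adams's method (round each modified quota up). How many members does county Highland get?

9

Standard divisor 188930/22 ≈ 8587.727; standard quotas: Highland 9.501, South 2.183, Lowland 8.441, North 1.875.
Rounding up gives 10, 3, 9, 2 = 24 seats, so the divisor must be adjusted.
With modified divisor 9200: modified quotas Highland 8.868, South 2.038, Lowland 7.879, North 1.750.
Rounding up: Highland 9, South 3, Lowland 8, North 2 (total 22).
Highland receives 9.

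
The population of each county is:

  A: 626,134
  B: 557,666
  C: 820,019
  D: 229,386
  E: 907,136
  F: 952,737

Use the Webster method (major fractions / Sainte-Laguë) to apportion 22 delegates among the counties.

Standard divisor 4093078/22 ≈ 186049; standard quotas: A 3.365, B 2.997, C 4.408, D 1.233, E 4.876, F 5.121.
Rounding to the nearest integer gives 3, 3, 4, 1, 5, 5 = 21 seats, so the divisor must be adjusted.
With modified divisor 180600: modified quotas A 3.467, B 3.088, C 4.541, D 1.270, E 5.023, F 5.275.
Rounding to the nearest integer: A 3, B 3, C 5, D 1, E 5, F 5 (total 22).

A 3; B 3; C 5; D 1; E 5; F 5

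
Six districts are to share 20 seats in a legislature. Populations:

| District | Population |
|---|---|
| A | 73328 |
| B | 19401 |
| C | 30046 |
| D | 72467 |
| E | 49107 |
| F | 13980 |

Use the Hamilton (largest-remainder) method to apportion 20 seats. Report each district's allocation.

Standard divisor: 258329 ÷ 20 ≈ 12916.45.
Standard quotas: A 5.6771, B 1.5020, C 2.3262, D 5.6104, E 3.8019, F 1.0823.
Lower quotas: A 5, B 1, C 2, D 5, E 3, F 1 (sum 17, leaving 3 seats).
Remainders in descending order: E 0.8019, A 0.6771, D 0.6104, B 0.5020, C 0.3262, F 0.0823.
The surplus seats go to E, A, D.

A=6; B=1; C=2; D=6; E=4; F=1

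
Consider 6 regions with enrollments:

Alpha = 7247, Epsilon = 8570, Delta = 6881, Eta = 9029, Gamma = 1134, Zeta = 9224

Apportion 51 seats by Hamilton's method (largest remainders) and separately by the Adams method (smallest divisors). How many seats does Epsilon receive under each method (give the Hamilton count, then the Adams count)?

11 and 10

Hamilton: Alpha 9, Epsilon 11, Delta 8, Eta 11, Gamma 1, Zeta 11.
Adams: Alpha 9, Epsilon 10, Delta 8, Eta 11, Gamma 2, Zeta 11.
Epsilon gets 11 under Hamilton and 10 under Adams.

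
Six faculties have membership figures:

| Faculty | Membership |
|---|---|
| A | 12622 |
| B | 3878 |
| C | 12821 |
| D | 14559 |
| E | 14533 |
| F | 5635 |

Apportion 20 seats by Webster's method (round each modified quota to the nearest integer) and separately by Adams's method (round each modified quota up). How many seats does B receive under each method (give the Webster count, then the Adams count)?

1 and 2

Webster: A 4, B 1, C 4, D 5, E 4, F 2.
Adams: A 4, B 2, C 4, D 4, E 4, F 2.
B gets 1 under Webster and 2 under Adams.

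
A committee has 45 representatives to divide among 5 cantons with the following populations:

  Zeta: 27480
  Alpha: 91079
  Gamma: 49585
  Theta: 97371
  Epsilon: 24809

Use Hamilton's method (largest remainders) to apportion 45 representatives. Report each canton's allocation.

The standard divisor is 290324/45 ≈ 6451.644.
Standard quotas: Zeta 4.2594, Alpha 14.1172, Gamma 7.6856, Theta 15.0924, Epsilon 3.8454.
Lower quotas: Zeta 4, Alpha 14, Gamma 7, Theta 15, Epsilon 3 (sum 43, leaving 2 seats).
Remainders in descending order: Epsilon 0.8454, Gamma 0.6856, Zeta 0.2594, Alpha 0.1172, Theta 0.0924.
Largest remainders: Epsilon, Gamma receive the extra seats.

Zeta=4, Alpha=14, Gamma=8, Theta=15, Epsilon=4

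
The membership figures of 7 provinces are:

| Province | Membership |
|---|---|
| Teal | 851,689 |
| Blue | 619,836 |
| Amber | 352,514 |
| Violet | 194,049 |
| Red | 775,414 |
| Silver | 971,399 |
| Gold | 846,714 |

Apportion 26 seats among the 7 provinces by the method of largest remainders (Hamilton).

Teal: 5, Blue: 4, Amber: 2, Violet: 1, Red: 4, Silver: 5, Gold: 5

Standard divisor: 4611615 ÷ 26 ≈ 177369.808.
Standard quotas: Teal 4.8018, Blue 3.4946, Amber 1.9875, Violet 1.0940, Red 4.3717, Silver 5.4767, Gold 4.7737.
Lower quotas: Teal 4, Blue 3, Amber 1, Violet 1, Red 4, Silver 5, Gold 4 (sum 22, leaving 4 seats).
Remainders in descending order: Amber 0.9875, Teal 0.8018, Gold 0.7737, Blue 0.4946, Silver 0.4767, Red 0.3717, Violet 0.0940.
Largest remainders: Amber, Teal, Gold, Blue receive the extra seats.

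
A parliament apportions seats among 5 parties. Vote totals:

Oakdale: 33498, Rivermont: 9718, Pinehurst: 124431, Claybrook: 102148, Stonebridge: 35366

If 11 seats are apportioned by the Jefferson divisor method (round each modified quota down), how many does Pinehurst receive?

5

Standard divisor 305161/11 ≈ 27741.909; standard quotas: Oakdale 1.207, Rivermont 0.350, Pinehurst 4.485, Claybrook 3.682, Stonebridge 1.275.
Rounding down gives 1, 0, 4, 3, 1 = 9 seats, so the divisor must be adjusted.
With modified divisor 22800: modified quotas Oakdale 1.469, Rivermont 0.426, Pinehurst 5.457, Claybrook 4.480, Stonebridge 1.551.
Rounding down: Oakdale 1, Rivermont 0, Pinehurst 5, Claybrook 4, Stonebridge 1 (total 11).
Pinehurst receives 5.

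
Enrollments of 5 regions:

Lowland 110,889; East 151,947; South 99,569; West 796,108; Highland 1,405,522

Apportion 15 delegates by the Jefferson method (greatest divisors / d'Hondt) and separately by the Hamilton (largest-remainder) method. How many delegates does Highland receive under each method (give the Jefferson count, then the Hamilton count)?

Jefferson: Lowland 0, East 1, South 0, West 5, Highland 9.
Hamilton: Lowland 1, East 1, South 0, West 5, Highland 8.
Highland gets 9 under Jefferson and 8 under Hamilton.

9 and 8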